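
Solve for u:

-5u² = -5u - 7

Rearrange to standard form: -5u² + 5u + 7 = 0.
Discriminant: (5)² − 4·(-5)·7 = 165.
Quadratic formula: u = (-5 ± √165) / (-10).
So u = 1/2 - √(165)/10 ≈ -0.7845 or u = 1/2 + √(165)/10 ≈ 1.7845.

u = -0.7845 or u = 1.7845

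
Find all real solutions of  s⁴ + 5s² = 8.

Let u = s². The equation becomes u² + 5u - 8 = 0.
By the quadratic formula, u = -5/2 + √(57)/2 or u = -√(57)/2 - 5/2.
s² = -5/2 + √(57)/2 gives s = ±√(-5/2 + √(57)/2) ≈ ±1.1291.
s² = -√(57)/2 - 5/2 < 0 has no real solution.

s = -1.1291 or s = 1.1291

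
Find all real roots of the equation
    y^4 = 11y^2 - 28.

Let u = y^2. The equation becomes u^2 - 11u + 28 = 0.
Factor: (u - 7)(u - 4) = 0, so u = 7 or u = 4.
y^2 = 7 gives y = +/-sqrt(7) ~= +/-2.6458.
y^2 = 4 gives y = +/-2.

y = -2.6458 or y = -2 or y = 2 or y = 2.6458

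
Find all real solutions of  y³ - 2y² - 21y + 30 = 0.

y = -4.3723 or y = 1.3723 or y = 5

Possible rational roots are divisors of 30. Testing y = 5 gives 0, so (y - 5) is a factor.
Divide: y³ - 2y² - 21y + 30 = (y - 5)(y² + 3y - 6).
Apply the quadratic formula to y² + 3y - 6 = 0: y = (-3 ± √33)/2, i.e. y ≈ 1.3723 or y ≈ -4.3723.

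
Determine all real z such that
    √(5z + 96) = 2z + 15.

z = -3

Square both sides: 5z + 96 = (2z + 15)².
Expand and rearrange: 4z² + 55z + 129 = 0.
Solving gives z = -3 or z = -10.75.
Check each candidate in the original equation:
  z = -3: √(81) = 9, while 2z + 15 = 9 — valid.
  z = -10.75: √(42.25) = 6.5, while 2z + 15 = -6.5 — extraneous.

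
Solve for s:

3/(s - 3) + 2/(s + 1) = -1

Multiply both sides by (s - 3)(s + 1):
3(s + 1) + 2(s - 3) = -(s - 3)(s + 1).
Expand and collect terms: -s^2 - 3s + 6 = 0.
By the quadratic formula, s = (3 +/- sqrt(33)) / -2, so s ~= -4.3723 or s ~= 1.3723.
Neither value makes a denominator zero (s != 3, s != -1), so both are valid.

s = -4.3723 or s = 1.3723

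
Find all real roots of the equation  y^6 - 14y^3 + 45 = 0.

y = 1.71 or y = 2.0801

Let u = y^3. The equation becomes u^2 - 14u + 45 = 0.
Factor: (u - 5)(u - 9) = 0, so u = 5 or u = 9.
y^3 = 5 gives y = (5)^(1/3) ~= 1.71.
y^3 = 9 gives y = (9)^(1/3) ~= 2.0801.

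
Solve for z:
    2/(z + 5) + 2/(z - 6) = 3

z = -4.3736 or z = 6.7069

Multiply both sides by (z + 5)(z - 6):
2(z - 6) + 2(z + 5) = 3(z + 5)(z - 6).
Expand and collect terms: 3z² - 7z - 88 = 0.
By the quadratic formula, z = (7 ± √1105) / 6, so z ≈ 6.7069 or z ≈ -4.3736.
Neither value makes a denominator zero (z ≠ -5, z ≠ 6), so both are valid.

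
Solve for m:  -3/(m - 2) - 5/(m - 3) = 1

m = -5.4051 or m = 2.4051

Multiply both sides by (m - 2)(m - 3):
-3(m - 3) - 5(m - 2) = (m - 2)(m - 3).
Expand and collect terms: m^2 + 3m - 13 = 0.
By the quadratic formula, m = (-3 +/- sqrt(61)) / 2, so m ~= 2.4051 or m ~= -5.4051.
Neither value makes a denominator zero (m != 2, m != 3), so both are valid.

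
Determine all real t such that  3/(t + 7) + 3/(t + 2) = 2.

t = -5.9155 or t = -0.0845

Multiply both sides by (t + 7)(t + 2):
3(t + 2) + 3(t + 7) = 2(t + 7)(t + 2).
Expand and collect terms: 2t² + 12t + 1 = 0.
By the quadratic formula, t = (-12 ± √136) / 4, so t ≈ -0.0845 or t ≈ -5.9155.
Neither value makes a denominator zero (t ≠ -7, t ≠ -2), so both are valid.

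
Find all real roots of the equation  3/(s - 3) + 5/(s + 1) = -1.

Multiply both sides by (s - 3)(s + 1):
3(s + 1) + 5(s - 3) = -(s - 3)(s + 1).
Expand and collect terms: -s² - 6s + 15 = 0.
By the quadratic formula, s = (6 ± √96) / -2, so s ≈ -7.899 or s ≈ 1.899.
Neither value makes a denominator zero (s ≠ 3, s ≠ -1), so both are valid.

s = -7.899 or s = 1.899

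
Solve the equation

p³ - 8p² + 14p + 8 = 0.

Possible rational roots are divisors of 8. Testing p = 4 gives 0, so (p - 4) is a factor.
Divide: p³ - 8p² + 14p + 8 = (p - 4)(p² - 4p - 2).
Apply the quadratic formula to p² - 4p - 2 = 0: p = (4 ± √24)/2, i.e. p ≈ 4.4495 or p ≈ -0.4495.

p = -0.4495 or p = 4 or p = 4.4495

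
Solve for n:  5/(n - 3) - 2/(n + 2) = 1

n = -3.099 or n = 7.099

Multiply both sides by (n - 3)(n + 2):
5(n + 2) - 2(n - 3) = (n - 3)(n + 2).
Expand and collect terms: n^2 - 4n - 22 = 0.
By the quadratic formula, n = (4 +/- sqrt(104)) / 2, so n ~= 7.099 or n ~= -3.099.
Neither value makes a denominator zero (n != 3, n != -2), so both are valid.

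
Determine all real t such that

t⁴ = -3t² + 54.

Let u = t². The equation becomes u² + 3u - 54 = 0.
Factor: (u + 9)(u - 6) = 0, so u = -9 or u = 6.
t² = -9 < 0 has no real solution.
t² = 6 gives t = ±√(6) ≈ ±2.4495.

t = -2.4495 or t = 2.4495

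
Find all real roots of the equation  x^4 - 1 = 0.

Let u = x^2. The equation becomes u^2 - 1 = 0.
Factor: (u + 1)(u - 1) = 0, so u = -1 or u = 1.
x^2 = -1 < 0 has no real solution.
x^2 = 1 gives x = +/-1.

x = -1 or x = 1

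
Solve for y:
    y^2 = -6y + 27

Bring every term to one side: y^2 + 6y - 27 = 0.
Factor: (y - 3)(y + 9) = 0.
So y = 3 or y = -9.

y = -9 or y = 3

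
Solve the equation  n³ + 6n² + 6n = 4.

n = -4.4495 or n = -2 or n = 0.4495

Rearrange: n³ + 6n² + 6n - 4 = 0.
Possible rational roots are divisors of -4. Testing n = -2 gives 0, so (n + 2) is a factor.
Divide: n³ + 6n² + 6n - 4 = (n + 2)(n² + 4n - 2).
Apply the quadratic formula to n² + 4n - 2 = 0: n = (-4 ± √24)/2, i.e. n ≈ 0.4495 or n ≈ -4.4495.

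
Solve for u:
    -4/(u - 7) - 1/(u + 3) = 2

u = -3.6161 or u = 5.1161

Multiply both sides by (u - 7)(u + 3):
-4(u + 3) - (u - 7) = 2(u - 7)(u + 3).
Expand and collect terms: 2u² - 3u - 37 = 0.
By the quadratic formula, u = (3 ± √305) / 4, so u ≈ 5.1161 or u ≈ -3.6161.
Neither value makes a denominator zero (u ≠ 7, u ≠ -3), so both are valid.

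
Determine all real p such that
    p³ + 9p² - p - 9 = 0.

Possible rational roots are divisors of -9. Testing p = -1 gives 0, so (p + 1) is a factor.
Divide: p³ + 9p² - p - 9 = (p + 1)(p² + 8p - 9).
Factor the quadratic: p = 1 or p = -9.

p = -9 or p = -1 or p = 1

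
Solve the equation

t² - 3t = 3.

Rearrange to standard form: t² - 3t - 3 = 0.
Discriminant: (-3)² − 4·1·(-3) = 21.
Quadratic formula: t = (3 ± √21) / 2.
So t = 3/2 + √(21)/2 ≈ 3.7913 or t = 3/2 - √(21)/2 ≈ -0.7913.

t = -0.7913 or t = 3.7913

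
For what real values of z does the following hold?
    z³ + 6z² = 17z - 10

Rearrange: z³ + 6z² - 17z + 10 = 0.
Possible rational roots are divisors of 10. Testing z = 1 gives 0, so (z - 1) is a factor.
Divide: z³ + 6z² - 17z + 10 = (z - 1)(z² + 7z - 10).
Apply the quadratic formula to z² + 7z - 10 = 0: z = (-7 ± √89)/2, i.e. z ≈ 1.217 or z ≈ -8.217.

z = -8.217 or z = 1 or z = 1.217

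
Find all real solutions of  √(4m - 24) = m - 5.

m = 7

Square both sides: 4m - 24 = (m - 5)².
Expand and rearrange: m² - 14m + 49 = 0.
This gives the repeated root m = 7.
Check in the original equation:
  m = 7: √(4) = 2, while m - 5 = 2 — valid.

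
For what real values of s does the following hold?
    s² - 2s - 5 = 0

s = -1.4495 or s = 3.4495

Discriminant: (-2)² − 4·1·(-5) = 24.
Quadratic formula: s = (2 ± √24) / 2.
So s = 1 + √(6) ≈ 3.4495 or s = 1 - √(6) ≈ -1.4495.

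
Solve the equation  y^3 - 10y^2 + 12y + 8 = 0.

y = -0.4721 or y = 2 or y = 8.4721

Possible rational roots are divisors of 8. Testing y = 2 gives 0, so (y - 2) is a factor.
Divide: y^3 - 10y^2 + 12y + 8 = (y - 2)(y^2 - 8y - 4).
Apply the quadratic formula to y^2 - 8y - 4 = 0: y = (8 +/- sqrt(80))/2, i.e. y ~= 8.4721 or y ~= -0.4721.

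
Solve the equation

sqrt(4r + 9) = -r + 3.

Square both sides: 4r + 9 = (-r + 3)^2.
Expand and rearrange: r^2 - 10r = 0.
Solving gives r = 10 or r = 0.
Check each candidate in the original equation:
  r = 10: sqrt(49) = 7, while -r + 3 = -7 — extraneous.
  r = 0: sqrt(9) = 3, while -r + 3 = 3 — valid.

r = 0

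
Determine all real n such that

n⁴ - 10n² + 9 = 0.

n = -3 or n = -1 or n = 1 or n = 3

Let u = n². The equation becomes u² - 10u + 9 = 0.
Factor: (u - 9)(u - 1) = 0, so u = 9 or u = 1.
n² = 9 gives n = ±3.
n² = 1 gives n = ±1.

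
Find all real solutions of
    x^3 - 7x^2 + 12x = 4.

Rearrange: x^3 - 7x^2 + 12x - 4 = 0.
Possible rational roots are divisors of -4. Testing x = 2 gives 0, so (x - 2) is a factor.
Divide: x^3 - 7x^2 + 12x - 4 = (x - 2)(x^2 - 5x + 2).
Apply the quadratic formula to x^2 - 5x + 2 = 0: x = (5 +/- sqrt(17))/2, i.e. x ~= 4.5616 or x ~= 0.4384.

x = 0.4384 or x = 2 or x = 4.5616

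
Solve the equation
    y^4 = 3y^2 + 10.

Let u = y^2. The equation becomes u^2 - 3u - 10 = 0.
Factor: (u + 2)(u - 5) = 0, so u = -2 or u = 5.
y^2 = -2 < 0 has no real solution.
y^2 = 5 gives y = +/-sqrt(5) ~= +/-2.2361.

y = -2.2361 or y = 2.2361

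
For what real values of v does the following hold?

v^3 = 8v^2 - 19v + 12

Rearrange: v^3 - 8v^2 + 19v - 12 = 0.
Possible rational roots are divisors of -12. Testing v = 1 gives 0, so (v - 1) is a factor.
Divide: v^3 - 8v^2 + 19v - 12 = (v - 1)(v^2 - 7v + 12).
Factor the quadratic: v = 4 or v = 3.

v = 1 or v = 3 or v = 4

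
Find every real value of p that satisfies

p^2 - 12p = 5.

p = -0.4031 or p = 12.4031

Rearrange to standard form: p^2 - 12p - 5 = 0.
Discriminant: (-12)^2 - 4*1*(-5) = 164.
Quadratic formula: p = (12 +/- sqrt(164)) / 2.
So p = 6 + sqrt(41) ~= 12.4031 or p = 6 - sqrt(41) ~= -0.4031.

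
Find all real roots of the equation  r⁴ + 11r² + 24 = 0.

No real solutions.

Let u = r². The equation becomes u² + 11u + 24 = 0.
Factor: (u + 8)(u + 3) = 0, so u = -8 or u = -3.
r² = -8 < 0 has no real solution.
r² = -3 < 0 has no real solution.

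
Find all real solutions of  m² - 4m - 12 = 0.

Factor: (m - 6)(m + 2) = 0.
So m = 6 or m = -2.

m = -2 or m = 6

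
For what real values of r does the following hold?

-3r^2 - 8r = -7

r = -3.3609 or r = 0.6943

Rearrange to standard form: -3r^2 - 8r + 7 = 0.
Discriminant: (-8)^2 - 4*(-3)*7 = 148.
Quadratic formula: r = (8 +/- sqrt(148)) / (-6).
So r = -sqrt(37)/3 - 4/3 ~= -3.3609 or r = -4/3 + sqrt(37)/3 ~= 0.6943.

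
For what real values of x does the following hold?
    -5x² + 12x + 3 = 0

x = -0.2283 or x = 2.6283

Discriminant: (12)² − 4·(-5)·3 = 204.
Quadratic formula: x = (-12 ± √204) / (-10).
So x = 6/5 - √(51)/5 ≈ -0.2283 or x = 6/5 + √(51)/5 ≈ 2.6283.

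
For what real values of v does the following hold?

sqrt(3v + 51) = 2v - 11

Square both sides: 3v + 51 = (2v - 11)^2.
Expand and rearrange: 4v^2 - 47v + 70 = 0.
Solving gives v = 10 or v = 1.75.
Check each candidate in the original equation:
  v = 10: sqrt(81) = 9, while 2v - 11 = 9 — valid.
  v = 1.75: sqrt(56.25) = 7.5, while 2v - 11 = -7.5 — extraneous.

v = 10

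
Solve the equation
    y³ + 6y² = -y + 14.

Rearrange: y³ + 6y² + y - 14 = 0.
Possible rational roots are divisors of -14. Testing y = -2 gives 0, so (y + 2) is a factor.
Divide: y³ + 6y² + y - 14 = (y + 2)(y² + 4y - 7).
Apply the quadratic formula to y² + 4y - 7 = 0: y = (-4 ± √44)/2, i.e. y ≈ 1.3166 or y ≈ -5.3166.

y = -5.3166 or y = -2 or y = 1.3166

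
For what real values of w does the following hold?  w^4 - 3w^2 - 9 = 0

w = -2.2032 or w = 2.2032

Let u = w^2. The equation becomes u^2 - 3u - 9 = 0.
By the quadratic formula, u = 3/2 + 3*sqrt(5)/2 or u = 3/2 - 3*sqrt(5)/2.
w^2 = 3/2 + 3*sqrt(5)/2 gives w = +/-sqrt(3/2 + 3*sqrt(5)/2) ~= +/-2.2032.
w^2 = 3/2 - 3*sqrt(5)/2 < 0 has no real solution.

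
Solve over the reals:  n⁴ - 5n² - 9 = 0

Let u = n². The equation becomes u² - 5u - 9 = 0.
By the quadratic formula, u = 5/2 + √(61)/2 or u = 5/2 - √(61)/2.
n² = 5/2 + √(61)/2 gives n = ±√(5/2 + √(61)/2) ≈ ±2.5308.
n² = 5/2 - √(61)/2 < 0 has no real solution.

n = -2.5308 or n = 2.5308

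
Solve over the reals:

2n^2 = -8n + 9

Rearrange to standard form: 2n^2 + 8n - 9 = 0.
Discriminant: (8)^2 - 4*2*(-9) = 136.
Quadratic formula: n = (-8 +/- sqrt(136)) / 4.
So n = -2 + sqrt(34)/2 ~= 0.9155 or n = -sqrt(34)/2 - 2 ~= -4.9155.

n = -4.9155 or n = 0.9155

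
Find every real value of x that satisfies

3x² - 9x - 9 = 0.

x = -0.7913 or x = 3.7913

Discriminant: (-9)² − 4·3·(-9) = 189.
Quadratic formula: x = (9 ± √189) / 6.
So x = 3/2 + √(21)/2 ≈ 3.7913 or x = 3/2 - √(21)/2 ≈ -0.7913.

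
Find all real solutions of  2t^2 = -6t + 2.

Rearrange to standard form: 2t^2 + 6t - 2 = 0.
Discriminant: (6)^2 - 4*2*(-2) = 52.
Quadratic formula: t = (-6 +/- sqrt(52)) / 4.
So t = -3/2 + sqrt(13)/2 ~= 0.3028 or t = -sqrt(13)/2 - 3/2 ~= -3.3028.

t = -3.3028 or t = 0.3028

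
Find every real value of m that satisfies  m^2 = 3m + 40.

m = -5 or m = 8

Bring every term to one side: m^2 - 3m - 40 = 0.
Factor: (m - 8)(m + 5) = 0.
So m = 8 or m = -5.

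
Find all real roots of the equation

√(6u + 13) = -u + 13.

u = 6

Square both sides: 6u + 13 = (-u + 13)².
Expand and rearrange: u² - 32u + 156 = 0.
Solving gives u = 26 or u = 6.
Check each candidate in the original equation:
  u = 26: √(169) = 13, while -u + 13 = -13 — extraneous.
  u = 6: √(49) = 7, while -u + 13 = 7 — valid.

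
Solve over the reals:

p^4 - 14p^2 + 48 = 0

Let u = p^2. The equation becomes u^2 - 14u + 48 = 0.
Factor: (u - 8)(u - 6) = 0, so u = 8 or u = 6.
p^2 = 8 gives p = +/-2*sqrt(2) ~= +/-2.8284.
p^2 = 6 gives p = +/-sqrt(6) ~= +/-2.4495.

p = -2.8284 or p = -2.4495 or p = 2.4495 or p = 2.8284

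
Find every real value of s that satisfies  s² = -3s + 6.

Rearrange to standard form: s² + 3s - 6 = 0.
Discriminant: (3)² − 4·1·(-6) = 33.
Quadratic formula: s = (-3 ± √33) / 2.
So s = -3/2 + √(33)/2 ≈ 1.3723 or s = -√(33)/2 - 3/2 ≈ -4.3723.

s = -4.3723 or s = 1.3723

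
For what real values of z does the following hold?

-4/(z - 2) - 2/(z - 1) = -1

z = 1.2984 or z = 7.7016

Multiply both sides by (z - 2)(z - 1):
-4(z - 1) - 2(z - 2) = -(z - 2)(z - 1).
Expand and collect terms: -z² + 9z - 10 = 0.
By the quadratic formula, z = (-9 ± √41) / -2, so z ≈ 1.2984 or z ≈ 7.7016.
Neither value makes a denominator zero (z ≠ 2, z ≠ 1), so both are valid.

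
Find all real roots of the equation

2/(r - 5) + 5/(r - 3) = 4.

r = 3.8672 or r = 5.8828

Multiply both sides by (r - 5)(r - 3):
2(r - 3) + 5(r - 5) = 4(r - 5)(r - 3).
Expand and collect terms: 4r² - 39r + 91 = 0.
By the quadratic formula, r = (39 ± √65) / 8, so r ≈ 5.8828 or r ≈ 3.8672.
Neither value makes a denominator zero (r ≠ 5, r ≠ 3), so both are valid.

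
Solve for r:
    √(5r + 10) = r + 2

r = -2 or r = 3

Square both sides: 5r + 10 = (r + 2)².
Expand and rearrange: r² - r - 6 = 0.
Solving gives r = 3 or r = -2.
Check each candidate in the original equation:
  r = 3: √(25) = 5, while r + 2 = 5 — valid.
  r = -2: √(0) = 0, while r + 2 = 0 — valid.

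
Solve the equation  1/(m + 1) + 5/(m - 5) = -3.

Multiply both sides by (m + 1)(m - 5):
(m - 5) + 5(m + 1) = -3(m + 1)(m - 5).
Expand and collect terms: -3m^2 + 6m + 15 = 0.
By the quadratic formula, m = (-6 +/- sqrt(216)) / -6, so m ~= -1.4495 or m ~= 3.4495.
Neither value makes a denominator zero (m != -1, m != 5), so both are valid.

m = -1.4495 or m = 3.4495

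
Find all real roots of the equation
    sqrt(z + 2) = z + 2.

Square both sides: z + 2 = (z + 2)^2.
Expand and rearrange: z^2 + 3z + 2 = 0.
Solving gives z = -1 or z = -2.
Check each candidate in the original equation:
  z = -1: sqrt(1) = 1, while z + 2 = 1 — valid.
  z = -2: sqrt(0) = 0, while z + 2 = 0 — valid.

z = -2 or z = -1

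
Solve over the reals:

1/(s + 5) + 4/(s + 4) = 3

Multiply both sides by (s + 5)(s + 4):
(s + 4) + 4(s + 5) = 3(s + 5)(s + 4).
Expand and collect terms: 3s² + 22s + 36 = 0.
By the quadratic formula, s = (-22 ± √52) / 6, so s ≈ -2.4648 or s ≈ -4.8685.
Neither value makes a denominator zero (s ≠ -5, s ≠ -4), so both are valid.

s = -4.8685 or s = -2.4648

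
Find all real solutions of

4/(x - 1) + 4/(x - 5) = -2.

x = -1.8284 or x = 3.8284

Multiply both sides by (x - 1)(x - 5):
4(x - 5) + 4(x - 1) = -2(x - 1)(x - 5).
Expand and collect terms: -2x^2 + 4x + 14 = 0.
By the quadratic formula, x = (-4 +/- sqrt(128)) / -4, so x ~= -1.8284 or x ~= 3.8284.
Neither value makes a denominator zero (x != 1, x != 5), so both are valid.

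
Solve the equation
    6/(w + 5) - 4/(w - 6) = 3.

w = -2.6348 or w = 4.3014

Multiply both sides by (w + 5)(w - 6):
6(w - 6) - 4(w + 5) = 3(w + 5)(w - 6).
Expand and collect terms: 3w^2 - 5w - 34 = 0.
By the quadratic formula, w = (5 +/- sqrt(433)) / 6, so w ~= 4.3014 or w ~= -2.6348.
Neither value makes a denominator zero (w != -5, w != 6), so both are valid.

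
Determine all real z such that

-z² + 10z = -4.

z = -0.3852 or z = 10.3852

Rearrange to standard form: -z² + 10z + 4 = 0.
Discriminant: (10)² − 4·(-1)·4 = 116.
Quadratic formula: z = (-10 ± √116) / (-2).
So z = 5 - √(29) ≈ -0.3852 or z = 5 + √(29) ≈ 10.3852.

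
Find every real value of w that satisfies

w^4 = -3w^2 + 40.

Let u = w^2. The equation becomes u^2 + 3u - 40 = 0.
Factor: (u + 8)(u - 5) = 0, so u = -8 or u = 5.
w^2 = -8 < 0 has no real solution.
w^2 = 5 gives w = +/-sqrt(5) ~= +/-2.2361.

w = -2.2361 or w = 2.2361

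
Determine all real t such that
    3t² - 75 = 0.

Factor: 3(t + 5)(t - 5) = 0.
So t = -5 or t = 5.

t = -5 or t = 5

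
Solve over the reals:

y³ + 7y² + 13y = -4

y = -4 or y = -2.618 or y = -0.382

Rearrange: y³ + 7y² + 13y + 4 = 0.
Possible rational roots are divisors of 4. Testing y = -4 gives 0, so (y + 4) is a factor.
Divide: y³ + 7y² + 13y + 4 = (y + 4)(y² + 3y + 1).
Apply the quadratic formula to y² + 3y + 1 = 0: y = (-3 ± √5)/2, i.e. y ≈ -0.382 or y ≈ -2.618.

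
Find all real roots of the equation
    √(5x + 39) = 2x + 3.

Square both sides: 5x + 39 = (2x + 3)².
Expand and rearrange: 4x² + 7x - 30 = 0.
Solving gives x = 2 or x = -3.75.
Check each candidate in the original equation:
  x = 2: √(49) = 7, while 2x + 3 = 7 — valid.
  x = -3.75: √(20.25) = 4.5, while 2x + 3 = -4.5 — extraneous.

x = 2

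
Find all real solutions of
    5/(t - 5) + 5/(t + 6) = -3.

Multiply both sides by (t - 5)(t + 6):
5(t + 6) + 5(t - 5) = -3(t - 5)(t + 6).
Expand and collect terms: -3t^2 - 13t + 85 = 0.
By the quadratic formula, t = (13 +/- sqrt(1189)) / -6, so t ~= -7.9136 or t ~= 3.5803.
Neither value makes a denominator zero (t != 5, t != -6), so both are valid.

t = -7.9136 or t = 3.5803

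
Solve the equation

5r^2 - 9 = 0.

r = -1.3416 or r = 1.3416

Discriminant: (0)^2 - 4*5*(-9) = 180.
Quadratic formula: r = (0 +/- sqrt(180)) / 10.
So r = 3*sqrt(5)/5 ~= 1.3416 or r = -3*sqrt(5)/5 ~= -1.3416.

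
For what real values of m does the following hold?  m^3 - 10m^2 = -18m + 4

Rearrange: m^3 - 10m^2 + 18m - 4 = 0.
Possible rational roots are divisors of -4. Testing m = 2 gives 0, so (m - 2) is a factor.
Divide: m^3 - 10m^2 + 18m - 4 = (m - 2)(m^2 - 8m + 2).
Apply the quadratic formula to m^2 - 8m + 2 = 0: m = (8 +/- sqrt(56))/2, i.e. m ~= 7.7417 or m ~= 0.2583.

m = 0.2583 or m = 2 or m = 7.7417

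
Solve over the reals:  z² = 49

Bring every term to one side: z² - 49 = 0.
Factor: (z - 7)(z + 7) = 0.
So z = 7 or z = -7.

z = -7 or z = 7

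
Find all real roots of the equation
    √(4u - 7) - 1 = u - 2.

u = 2 or u = 4

Isolate the radical: √(4u - 7) = u - 1.
Square both sides: 4u - 7 = (u - 1)².
Expand and rearrange: u² - 6u + 8 = 0.
Solving gives u = 4 or u = 2.
Check each candidate in the original equation:
  u = 4: √(9) = 3, while u - 1 = 3 — valid.
  u = 2: √(1) = 1, while u - 1 = 1 — valid.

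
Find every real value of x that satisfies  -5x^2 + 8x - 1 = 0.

x = 0.1367 or x = 1.4633

Discriminant: (8)^2 - 4*(-5)*(-1) = 44.
Quadratic formula: x = (-8 +/- sqrt(44)) / (-10).
So x = 4/5 - sqrt(11)/5 ~= 0.1367 or x = sqrt(11)/5 + 4/5 ~= 1.4633.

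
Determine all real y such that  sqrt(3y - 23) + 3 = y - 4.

Isolate the radical: sqrt(3y - 23) = y - 7.
Square both sides: 3y - 23 = (y - 7)^2.
Expand and rearrange: y^2 - 17y + 72 = 0.
Solving gives y = 9 or y = 8.
Check each candidate in the original equation:
  y = 9: sqrt(4) = 2, while y - 7 = 2 — valid.
  y = 8: sqrt(1) = 1, while y - 7 = 1 — valid.

y = 8 or y = 9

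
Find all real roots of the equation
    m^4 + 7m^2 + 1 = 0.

Let u = m^2. The equation becomes u^2 + 7u + 1 = 0.
By the quadratic formula, u = -7/2 + 3*sqrt(5)/2 or u = -7/2 - 3*sqrt(5)/2.
m^2 = -7/2 + 3*sqrt(5)/2 < 0 has no real solution.
m^2 = -7/2 - 3*sqrt(5)/2 < 0 has no real solution.

No real solutions.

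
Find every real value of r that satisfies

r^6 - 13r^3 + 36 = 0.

Let u = r^3. The equation becomes u^2 - 13u + 36 = 0.
Factor: (u - 9)(u - 4) = 0, so u = 9 or u = 4.
r^3 = 9 gives r = (9)^(1/3) ~= 2.0801.
r^3 = 4 gives r = (4)^(1/3) ~= 1.5874.

r = 1.5874 or r = 2.0801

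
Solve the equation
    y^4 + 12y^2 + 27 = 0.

No real solutions.

Let u = y^2. The equation becomes u^2 + 12u + 27 = 0.
Factor: (u + 9)(u + 3) = 0, so u = -9 or u = -3.
y^2 = -9 < 0 has no real solution.
y^2 = -3 < 0 has no real solution.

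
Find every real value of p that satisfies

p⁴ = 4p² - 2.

Let u = p². The equation becomes u² - 4u + 2 = 0.
By the quadratic formula, u = √(2) + 2 or u = 2 - √(2).
p² = √(2) + 2 gives p = ±√(√(2) + 2) ≈ ±1.8478.
p² = 2 - √(2) gives p = ±√(2 - √(2)) ≈ ±0.7654.

p = -1.8478 or p = -0.7654 or p = 0.7654 or p = 1.8478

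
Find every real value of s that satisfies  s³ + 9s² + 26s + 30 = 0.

Possible rational roots are divisors of 30. Testing s = -5 gives 0, so (s + 5) is a factor.
Divide: s³ + 9s² + 26s + 30 = (s + 5)(s² + 4s + 6).
The quadratic s² + 4s + 6 has discriminant -8 < 0, so no further real roots.

s = -5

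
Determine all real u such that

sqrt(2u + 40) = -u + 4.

u = -2

Square both sides: 2u + 40 = (-u + 4)^2.
Expand and rearrange: u^2 - 10u - 24 = 0.
Solving gives u = 12 or u = -2.
Check each candidate in the original equation:
  u = 12: sqrt(64) = 8, while -u + 4 = -8 — extraneous.
  u = -2: sqrt(36) = 6, while -u + 4 = 6 — valid.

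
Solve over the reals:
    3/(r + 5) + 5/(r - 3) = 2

r = -3.899 or r = 5.899

Multiply both sides by (r + 5)(r - 3):
3(r - 3) + 5(r + 5) = 2(r + 5)(r - 3).
Expand and collect terms: 2r² - 4r - 46 = 0.
By the quadratic formula, r = (4 ± √384) / 4, so r ≈ 5.899 or r ≈ -3.899.
Neither value makes a denominator zero (r ≠ -5, r ≠ 3), so both are valid.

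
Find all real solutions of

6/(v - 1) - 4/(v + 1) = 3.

v = -1.7749 or v = 2.4415

Multiply both sides by (v - 1)(v + 1):
6(v + 1) - 4(v - 1) = 3(v - 1)(v + 1).
Expand and collect terms: 3v² - 2v - 13 = 0.
By the quadratic formula, v = (2 ± √160) / 6, so v ≈ 2.4415 or v ≈ -1.7749.
Neither value makes a denominator zero (v ≠ 1, v ≠ -1), so both are valid.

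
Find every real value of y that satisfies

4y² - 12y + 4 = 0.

Discriminant: (-12)² − 4·4·4 = 80.
Quadratic formula: y = (12 ± √80) / 8.
So y = √(5)/2 + 3/2 ≈ 2.618 or y = 3/2 - √(5)/2 ≈ 0.382.

y = 0.382 or y = 2.618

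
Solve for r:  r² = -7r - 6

Bring every term to one side: r² + 7r + 6 = 0.
Factor: (r + 6)(r + 1) = 0.
So r = -6 or r = -1.

r = -6 or r = -1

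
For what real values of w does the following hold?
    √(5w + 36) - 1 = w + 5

Isolate the radical: √(5w + 36) = w + 6.
Square both sides: 5w + 36 = (w + 6)².
Expand and rearrange: w² + 7w = 0.
Solving gives w = 0 or w = -7.
Check each candidate in the original equation:
  w = 0: √(36) = 6, while w + 6 = 6 — valid.
  w = -7: √(1) = 1, while w + 6 = -1 — extraneous.

w = 0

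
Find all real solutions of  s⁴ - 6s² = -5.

Let u = s². The equation becomes u² - 6u + 5 = 0.
Factor: (u - 5)(u - 1) = 0, so u = 5 or u = 1.
s² = 5 gives s = ±√(5) ≈ ±2.2361.
s² = 1 gives s = ±1.

s = -2.2361 or s = -1 or s = 1 or s = 2.2361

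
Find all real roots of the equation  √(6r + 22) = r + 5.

r = -3 or r = -1

Square both sides: 6r + 22 = (r + 5)².
Expand and rearrange: r² + 4r + 3 = 0.
Solving gives r = -1 or r = -3.
Check each candidate in the original equation:
  r = -1: √(16) = 4, while r + 5 = 4 — valid.
  r = -3: √(4) = 2, while r + 5 = 2 — valid.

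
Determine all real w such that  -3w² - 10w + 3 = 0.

w = -3.6103 or w = 0.277

Discriminant: (-10)² − 4·(-3)·3 = 136.
Quadratic formula: w = (10 ± √136) / (-6).
So w = -√(34)/3 - 5/3 ≈ -3.6103 or w = -5/3 + √(34)/3 ≈ 0.277.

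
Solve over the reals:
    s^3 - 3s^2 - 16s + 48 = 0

Possible rational roots are divisors of 48. Testing s = -4 gives 0, so (s + 4) is a factor.
Divide: s^3 - 3s^2 - 16s + 48 = (s + 4)(s^2 - 7s + 12).
Factor the quadratic: s = 4 or s = 3.

s = -4 or s = 3 or s = 4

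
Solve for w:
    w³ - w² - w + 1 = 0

Possible rational roots are divisors of 1. Testing w = -1 gives 0, so (w + 1) is a factor.
Divide: w³ - w² - w + 1 = (w + 1)(w² - 2w + 1).
The quadratic has the repeated root w = 1.

w = -1 or w = 1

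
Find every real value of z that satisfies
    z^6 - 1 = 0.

z = -1 or z = 1

Let u = z^3. The equation becomes u^2 - 1 = 0.
Factor: (u + 1)(u - 1) = 0, so u = -1 or u = 1.
z^3 = -1 gives z = -1.
z^3 = 1 gives z = 1.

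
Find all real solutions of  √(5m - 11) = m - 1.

m = 3 or m = 4

Square both sides: 5m - 11 = (m - 1)².
Expand and rearrange: m² - 7m + 12 = 0.
Solving gives m = 4 or m = 3.
Check each candidate in the original equation:
  m = 4: √(9) = 3, while m - 1 = 3 — valid.
  m = 3: √(4) = 2, while m - 1 = 2 — valid.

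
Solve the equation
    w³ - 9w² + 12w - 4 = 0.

Possible rational roots are divisors of -4. Testing w = 1 gives 0, so (w - 1) is a factor.
Divide: w³ - 9w² + 12w - 4 = (w - 1)(w² - 8w + 4).
Apply the quadratic formula to w² - 8w + 4 = 0: w = (8 ± √48)/2, i.e. w ≈ 7.4641 or w ≈ 0.5359.

w = 0.5359 or w = 1 or w = 7.4641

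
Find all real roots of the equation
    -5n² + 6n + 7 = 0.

n = -0.7266 or n = 1.9266

Discriminant: (6)² − 4·(-5)·7 = 176.
Quadratic formula: n = (-6 ± √176) / (-10).
So n = 3/5 - 2·√(11)/5 ≈ -0.7266 or n = 3/5 + 2·√(11)/5 ≈ 1.9266.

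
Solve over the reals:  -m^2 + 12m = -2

m = -0.1644 or m = 12.1644

Rearrange to standard form: -m^2 + 12m + 2 = 0.
Discriminant: (12)^2 - 4*(-1)*2 = 152.
Quadratic formula: m = (-12 +/- sqrt(152)) / (-2).
So m = 6 - sqrt(38) ~= -0.1644 or m = 6 + sqrt(38) ~= 12.1644.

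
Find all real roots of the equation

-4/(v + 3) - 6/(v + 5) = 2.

v = -9.3723 or v = -3.6277

Multiply both sides by (v + 3)(v + 5):
-4(v + 5) - 6(v + 3) = 2(v + 3)(v + 5).
Expand and collect terms: 2v^2 + 26v + 68 = 0.
By the quadratic formula, v = (-26 +/- sqrt(132)) / 4, so v ~= -3.6277 or v ~= -9.3723.
Neither value makes a denominator zero (v != -3, v != -5), so both are valid.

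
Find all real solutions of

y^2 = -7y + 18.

Bring every term to one side: y^2 + 7y - 18 = 0.
Factor: (y + 9)(y - 2) = 0.
So y = -9 or y = 2.

y = -9 or y = 2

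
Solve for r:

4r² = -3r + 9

r = -1.9212 or r = 1.1712

Rearrange to standard form: 4r² + 3r - 9 = 0.
Discriminant: (3)² − 4·4·(-9) = 153.
Quadratic formula: r = (-3 ± √153) / 8.
So r = -3/8 + 3·√(17)/8 ≈ 1.1712 or r = -3·√(17)/8 - 3/8 ≈ -1.9212.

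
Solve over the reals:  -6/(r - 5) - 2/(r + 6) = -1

r = -4.7614 or r = 11.7614

Multiply both sides by (r - 5)(r + 6):
-6(r + 6) - 2(r - 5) = -(r - 5)(r + 6).
Expand and collect terms: -r^2 + 7r + 56 = 0.
By the quadratic formula, r = (-7 +/- sqrt(273)) / -2, so r ~= -4.7614 or r ~= 11.7614.
Neither value makes a denominator zero (r != 5, r != -6), so both are valid.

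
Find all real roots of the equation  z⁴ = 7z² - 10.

Let u = z². The equation becomes u² - 7u + 10 = 0.
Factor: (u - 2)(u - 5) = 0, so u = 2 or u = 5.
z² = 2 gives z = ±√(2) ≈ ±1.4142.
z² = 5 gives z = ±√(5) ≈ ±2.2361.

z = -2.2361 or z = -1.4142 or z = 1.4142 or z = 2.2361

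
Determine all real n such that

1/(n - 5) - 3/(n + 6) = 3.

n = -6.9729 or n = 5.3062

Multiply both sides by (n - 5)(n + 6):
(n + 6) - 3(n - 5) = 3(n - 5)(n + 6).
Expand and collect terms: 3n² + 5n - 111 = 0.
By the quadratic formula, n = (-5 ± √1357) / 6, so n ≈ 5.3062 or n ≈ -6.9729.
Neither value makes a denominator zero (n ≠ 5, n ≠ -6), so both are valid.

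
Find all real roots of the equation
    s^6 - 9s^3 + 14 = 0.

Let u = s^3. The equation becomes u^2 - 9u + 14 = 0.
Factor: (u - 2)(u - 7) = 0, so u = 2 or u = 7.
s^3 = 2 gives s = (2)^(1/3) ~= 1.2599.
s^3 = 7 gives s = (7)^(1/3) ~= 1.9129.

s = 1.2599 or s = 1.9129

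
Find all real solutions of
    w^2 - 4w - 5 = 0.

w = -1 or w = 5

Factor: (w + 1)(w - 5) = 0.
So w = -1 or w = 5.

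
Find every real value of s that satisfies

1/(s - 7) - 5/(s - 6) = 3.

s = 4.5316 or s = 7.135

Multiply both sides by (s - 7)(s - 6):
(s - 6) - 5(s - 7) = 3(s - 7)(s - 6).
Expand and collect terms: 3s² - 35s + 97 = 0.
By the quadratic formula, s = (35 ± √61) / 6, so s ≈ 7.135 or s ≈ 4.5316.
Neither value makes a denominator zero (s ≠ 7, s ≠ 6), so both are valid.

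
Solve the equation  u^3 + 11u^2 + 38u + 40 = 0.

u = -5 or u = -4 or u = -2

Possible rational roots are divisors of 40. Testing u = -5 gives 0, so (u + 5) is a factor.
Divide: u^3 + 11u^2 + 38u + 40 = (u + 5)(u^2 + 6u + 8).
Factor the quadratic: u = -2 or u = -4.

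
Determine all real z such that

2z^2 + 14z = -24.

Bring every term to one side: 2z^2 + 14z + 24 = 0.
Factor: 2(z + 3)(z + 4) = 0.
So z = -3 or z = -4.

z = -4 or z = -3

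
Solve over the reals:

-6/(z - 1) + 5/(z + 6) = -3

z = -7.3444 or z = 2.6778

Multiply both sides by (z - 1)(z + 6):
-6(z + 6) + 5(z - 1) = -3(z - 1)(z + 6).
Expand and collect terms: -3z^2 - 14z + 59 = 0.
By the quadratic formula, z = (14 +/- sqrt(904)) / -6, so z ~= -7.3444 or z ~= 2.6778.
Neither value makes a denominator zero (z != 1, z != -6), so both are valid.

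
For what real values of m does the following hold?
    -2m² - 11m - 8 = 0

m = -4.6375 or m = -0.8625

Discriminant: (-11)² − 4·(-2)·(-8) = 57.
Quadratic formula: m = (11 ± √57) / (-4).
So m = -11/4 - √(57)/4 ≈ -4.6375 or m = -11/4 + √(57)/4 ≈ -0.8625.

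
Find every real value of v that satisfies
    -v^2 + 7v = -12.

Rearrange to standard form: -v^2 + 7v + 12 = 0.
Discriminant: (7)^2 - 4*(-1)*12 = 97.
Quadratic formula: v = (-7 +/- sqrt(97)) / (-2).
So v = 7/2 - sqrt(97)/2 ~= -1.4244 or v = 7/2 + sqrt(97)/2 ~= 8.4244.

v = -1.4244 or v = 8.4244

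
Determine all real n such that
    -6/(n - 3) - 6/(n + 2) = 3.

n = -4.7016 or n = 1.7016

Multiply both sides by (n - 3)(n + 2):
-6(n + 2) - 6(n - 3) = 3(n - 3)(n + 2).
Expand and collect terms: 3n^2 + 9n - 24 = 0.
By the quadratic formula, n = (-9 +/- sqrt(369)) / 6, so n ~= 1.7016 or n ~= -4.7016.
Neither value makes a denominator zero (n != 3, n != -2), so both are valid.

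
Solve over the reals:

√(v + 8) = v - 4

Square both sides: v + 8 = (v - 4)².
Expand and rearrange: v² - 9v + 8 = 0.
Solving gives v = 8 or v = 1.
Check each candidate in the original equation:
  v = 8: √(16) = 4, while v - 4 = 4 — valid.
  v = 1: √(9) = 3, while v - 4 = -3 — extraneous.

v = 8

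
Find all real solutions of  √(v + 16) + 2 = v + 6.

v = 0

Isolate the radical: √(v + 16) = v + 4.
Square both sides: v + 16 = (v + 4)².
Expand and rearrange: v² + 7v = 0.
Solving gives v = 0 or v = -7.
Check each candidate in the original equation:
  v = 0: √(16) = 4, while v + 4 = 4 — valid.
  v = -7: √(9) = 3, while v + 4 = -3 — extraneous.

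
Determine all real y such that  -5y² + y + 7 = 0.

Discriminant: (1)² − 4·(-5)·7 = 141.
Quadratic formula: y = (-1 ± √141) / (-10).
So y = 1/10 - √(141)/10 ≈ -1.0874 or y = 1/10 + √(141)/10 ≈ 1.2874.

y = -1.0874 or y = 1.2874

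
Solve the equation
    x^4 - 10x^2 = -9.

x = -3 or x = -1 or x = 1 or x = 3

Let u = x^2. The equation becomes u^2 - 10u + 9 = 0.
Factor: (u - 9)(u - 1) = 0, so u = 9 or u = 1.
x^2 = 9 gives x = +/-3.
x^2 = 1 gives x = +/-1.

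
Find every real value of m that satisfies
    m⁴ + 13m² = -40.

Let u = m². The equation becomes u² + 13u + 40 = 0.
Factor: (u + 8)(u + 5) = 0, so u = -8 or u = -5.
m² = -8 < 0 has no real solution.
m² = -5 < 0 has no real solution.

No real solutions.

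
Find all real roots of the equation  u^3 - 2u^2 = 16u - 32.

u = -4 or u = 2 or u = 4

Rearrange: u^3 - 2u^2 - 16u + 32 = 0.
Possible rational roots are divisors of 32. Testing u = -4 gives 0, so (u + 4) is a factor.
Divide: u^3 - 2u^2 - 16u + 32 = (u + 4)(u^2 - 6u + 8).
Factor the quadratic: u = 4 or u = 2.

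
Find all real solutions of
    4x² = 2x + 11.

Rearrange to standard form: 4x² - 2x - 11 = 0.
Discriminant: (-2)² − 4·4·(-11) = 180.
Quadratic formula: x = (2 ± √180) / 8.
So x = 1/4 + 3·√(5)/4 ≈ 1.9271 or x = 1/4 - 3·√(5)/4 ≈ -1.4271.

x = -1.4271 or x = 1.9271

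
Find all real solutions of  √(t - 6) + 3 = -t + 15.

t = 10

Isolate the radical: √(t - 6) = -t + 12.
Square both sides: t - 6 = (-t + 12)².
Expand and rearrange: t² - 25t + 150 = 0.
Solving gives t = 15 or t = 10.
Check each candidate in the original equation:
  t = 15: √(9) = 3, while -t + 12 = -3 — extraneous.
  t = 10: √(4) = 2, while -t + 12 = 2 — valid.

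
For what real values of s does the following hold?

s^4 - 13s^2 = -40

Let u = s^2. The equation becomes u^2 - 13u + 40 = 0.
Factor: (u - 8)(u - 5) = 0, so u = 8 or u = 5.
s^2 = 8 gives s = +/-2*sqrt(2) ~= +/-2.8284.
s^2 = 5 gives s = +/-sqrt(5) ~= +/-2.2361.

s = -2.8284 or s = -2.2361 or s = 2.2361 or s = 2.8284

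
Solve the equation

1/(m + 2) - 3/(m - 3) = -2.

Multiply both sides by (m + 2)(m - 3):
(m - 3) - 3(m + 2) = -2(m + 2)(m - 3).
Expand and collect terms: -2m² + 4m + 21 = 0.
By the quadratic formula, m = (-4 ± √184) / -4, so m ≈ -2.3912 or m ≈ 4.3912.
Neither value makes a denominator zero (m ≠ -2, m ≠ 3), so both are valid.

m = -2.3912 or m = 4.3912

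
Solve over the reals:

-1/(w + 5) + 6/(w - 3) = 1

w = -5.5887 or w = 8.5887

Multiply both sides by (w + 5)(w - 3):
-(w - 3) + 6(w + 5) = (w + 5)(w - 3).
Expand and collect terms: w² - 3w - 48 = 0.
By the quadratic formula, w = (3 ± √201) / 2, so w ≈ 8.5887 or w ≈ -5.5887.
Neither value makes a denominator zero (w ≠ -5, w ≠ 3), so both are valid.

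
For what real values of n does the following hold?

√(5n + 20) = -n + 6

Square both sides: 5n + 20 = (-n + 6)².
Expand and rearrange: n² - 17n + 16 = 0.
Solving gives n = 16 or n = 1.
Check each candidate in the original equation:
  n = 16: √(100) = 10, while -n + 6 = -10 — extraneous.
  n = 1: √(25) = 5, while -n + 6 = 5 — valid.

n = 1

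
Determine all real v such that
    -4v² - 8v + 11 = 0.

Discriminant: (-8)² − 4·(-4)·11 = 240.
Quadratic formula: v = (8 ± √240) / (-8).
So v = -√(15)/2 - 1 ≈ -2.9365 or v = -1 + √(15)/2 ≈ 0.9365.

v = -2.9365 or v = 0.9365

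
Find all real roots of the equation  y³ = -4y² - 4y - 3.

Rearrange: y³ + 4y² + 4y + 3 = 0.
Possible rational roots are divisors of 3. Testing y = -3 gives 0, so (y + 3) is a factor.
Divide: y³ + 4y² + 4y + 3 = (y + 3)(y² + y + 1).
The quadratic y² + y + 1 has discriminant -3 < 0, so no further real roots.

y = -3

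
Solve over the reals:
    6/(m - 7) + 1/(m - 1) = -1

Multiply both sides by (m - 7)(m - 1):
6(m - 1) + (m - 7) = -(m - 7)(m - 1).
Expand and collect terms: -m^2 + m + 6 = 0.
Factor or apply the quadratic formula: m = -2 or m = 3.
Neither value makes a denominator zero (m != 7, m != 1), so both are valid.

m = -2 or m = 3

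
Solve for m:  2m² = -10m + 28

Bring every term to one side: 2m² + 10m - 28 = 0.
Factor: 2(m + 7)(m - 2) = 0.
So m = -7 or m = 2.

m = -7 or m = 2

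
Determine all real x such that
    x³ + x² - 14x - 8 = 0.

Possible rational roots are divisors of -8. Testing x = -4 gives 0, so (x + 4) is a factor.
Divide: x³ + x² - 14x - 8 = (x + 4)(x² - 3x - 2).
Apply the quadratic formula to x² - 3x - 2 = 0: x = (3 ± √17)/2, i.e. x ≈ 3.5616 or x ≈ -0.5616.

x = -4 or x = -0.5616 or x = 3.5616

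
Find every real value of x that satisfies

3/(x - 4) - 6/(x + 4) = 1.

x = -8.8655 or x = 5.8655

Multiply both sides by (x - 4)(x + 4):
3(x + 4) - 6(x - 4) = (x - 4)(x + 4).
Expand and collect terms: x^2 + 3x - 52 = 0.
By the quadratic formula, x = (-3 +/- sqrt(217)) / 2, so x ~= 5.8655 or x ~= -8.8655.
Neither value makes a denominator zero (x != 4, x != -4), so both are valid.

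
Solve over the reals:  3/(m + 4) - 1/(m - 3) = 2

Multiply both sides by (m + 4)(m - 3):
3(m - 3) - (m + 4) = 2(m + 4)(m - 3).
Expand and collect terms: 2m² - 11 = 0.
By the quadratic formula, m = (0 ± √88) / 4, so m ≈ 2.3452 or m ≈ -2.3452.
Neither value makes a denominator zero (m ≠ -4, m ≠ 3), so both are valid.

m = -2.3452 or m = 2.3452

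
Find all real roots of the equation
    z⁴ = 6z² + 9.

Let u = z². The equation becomes u² - 6u - 9 = 0.
By the quadratic formula, u = 3 + 3·√(2) or u = 3 - 3·√(2).
z² = 3 + 3·√(2) gives z = ±√(3 + 3·√(2)) ≈ ±2.6912.
z² = 3 - 3·√(2) < 0 has no real solution.

z = -2.6912 or z = 2.6912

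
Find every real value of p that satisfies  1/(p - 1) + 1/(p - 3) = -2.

p = 0.382 or p = 2.618

Multiply both sides by (p - 1)(p - 3):
(p - 3) + (p - 1) = -2(p - 1)(p - 3).
Expand and collect terms: -2p^2 + 6p - 2 = 0.
By the quadratic formula, p = (-6 +/- sqrt(20)) / -4, so p ~= 0.382 or p ~= 2.618.
Neither value makes a denominator zero (p != 1, p != 3), so both are valid.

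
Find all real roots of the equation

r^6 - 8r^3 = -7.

Let u = r^3. The equation becomes u^2 - 8u + 7 = 0.
Factor: (u - 7)(u - 1) = 0, so u = 7 or u = 1.
r^3 = 7 gives r = (7)^(1/3) ~= 1.9129.
r^3 = 1 gives r = 1.

r = 1 or r = 1.9129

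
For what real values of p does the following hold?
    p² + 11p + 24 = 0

p = -8 or p = -3

Factor: (p + 8)(p + 3) = 0.
So p = -8 or p = -3.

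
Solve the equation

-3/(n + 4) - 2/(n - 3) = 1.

Multiply both sides by (n + 4)(n - 3):
-3(n - 3) - 2(n + 4) = (n + 4)(n - 3).
Expand and collect terms: n² + 6n - 13 = 0.
By the quadratic formula, n = (-6 ± √88) / 2, so n ≈ 1.6904 or n ≈ -7.6904.
Neither value makes a denominator zero (n ≠ -4, n ≠ 3), so both are valid.

n = -7.6904 or n = 1.6904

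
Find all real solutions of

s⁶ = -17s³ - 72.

Let u = s³. The equation becomes u² + 17u + 72 = 0.
Factor: (u + 8)(u + 9) = 0, so u = -8 or u = -9.
s³ = -8 gives s = -2.
s³ = -9 gives s = -∛(9) ≈ -2.0801.

s = -2.0801 or s = -2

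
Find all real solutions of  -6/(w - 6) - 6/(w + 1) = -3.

Multiply both sides by (w - 6)(w + 1):
-6(w + 1) - 6(w - 6) = -3(w - 6)(w + 1).
Expand and collect terms: -3w² + 27w - 12 = 0.
By the quadratic formula, w = (-27 ± √585) / -6, so w ≈ 0.4689 or w ≈ 8.5311.
Neither value makes a denominator zero (w ≠ 6, w ≠ -1), so both are valid.

w = 0.4689 or w = 8.5311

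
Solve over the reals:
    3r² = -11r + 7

r = -4.2196 or r = 0.553

Rearrange to standard form: 3r² + 11r - 7 = 0.
Discriminant: (11)² − 4·3·(-7) = 205.
Quadratic formula: r = (-11 ± √205) / 6.
So r = -11/6 + √(205)/6 ≈ 0.553 or r = -√(205)/6 - 11/6 ≈ -4.2196.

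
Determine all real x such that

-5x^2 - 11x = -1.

x = -2.2874 or x = 0.0874

Rearrange to standard form: -5x^2 - 11x + 1 = 0.
Discriminant: (-11)^2 - 4*(-5)*1 = 141.
Quadratic formula: x = (11 +/- sqrt(141)) / (-10).
So x = -sqrt(141)/10 - 11/10 ~= -2.2874 or x = -11/10 + sqrt(141)/10 ~= 0.0874.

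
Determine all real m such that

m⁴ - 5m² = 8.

m = -2.505 or m = 2.505

Let u = m². The equation becomes u² - 5u - 8 = 0.
By the quadratic formula, u = 5/2 + √(57)/2 or u = 5/2 - √(57)/2.
m² = 5/2 + √(57)/2 gives m = ±√(5/2 + √(57)/2) ≈ ±2.505.
m² = 5/2 - √(57)/2 < 0 has no real solution.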